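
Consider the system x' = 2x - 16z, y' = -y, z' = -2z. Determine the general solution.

Coefficient matrix A = [[2, 0, -16], [0, -1, 0], [0, 0, -2]].
det(A - λI) = 0 gives eigenvalues λ = 2, -1, -2.
For λ=2: eigenvector (1,0,0).
For λ=-1: eigenvector (0,1,0).
For λ=-2: eigenvector (4,0,1).
General solution: C_1e^(2t)(1,0,0) + C_2e^(-t)(0,1,0) + C_3e^(-2t)(4,0,1).

x(t) = C_1e^(2t) + 4C_3e^(-2t), y(t) = C_2e^(-t), z(t) = C_3e^(-2t)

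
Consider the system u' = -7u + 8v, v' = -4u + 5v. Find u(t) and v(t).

Coefficient matrix A = [[-7, 8], [-4, 5]].
Characteristic polynomial det(A - λI) = λ^2 + 2λ - 3 = 0.
Eigenvalues λ = 1, -3.
For λ=1: (A-λI) row 1 is [-8, 8], so an eigenvector is (-1, -1).
For λ=-3: (A-λI) row 1 is [-4, 8], so an eigenvector is (-2, -1).
General solution: c_1e^(t)(-1,-1) + c_2e^(-3t)(-2,-1).

u(t) = -c_1e^(t) - 2c_2e^(-3t), v(t) = -c_1e^(t) - c_2e^(-3t)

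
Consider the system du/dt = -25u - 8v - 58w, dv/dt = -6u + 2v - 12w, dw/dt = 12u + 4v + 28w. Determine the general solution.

u(t) = 9K_1e^(-t) + 4K_2e^(2t) - 2K_3e^(4t), v(t) = 2K_1e^(-t) + K_2e^(2t), w(t) = -4K_1e^(-t) - 2K_2e^(2t) + K_3e^(4t)

Coefficient matrix A = [[-25, -8, -58], [-6, 2, -12], [12, 4, 28]].
det(A - λI) = 0 gives eigenvalues λ = -1, 2, 4.
For λ=-1: eigenvector (9,2,-4).
For λ=2: eigenvector (4,1,-2).
For λ=4: eigenvector (-2,0,1).
General solution: K_1e^(-t)(9,2,-4) + K_2e^(2t)(4,1,-2) + K_3e^(4t)(-2,0,1).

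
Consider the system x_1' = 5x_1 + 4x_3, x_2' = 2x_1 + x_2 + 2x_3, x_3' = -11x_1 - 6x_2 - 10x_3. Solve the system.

x_1(t) = c_1e^(t) + 2c_2e^(-3t) + 4c_3e^(-2t), x_2(t) = c_2e^(-3t) + 2c_3e^(-2t), x_3(t) = -c_1e^(t) - 4c_2e^(-3t) - 7c_3e^(-2t)

Coefficient matrix A = [[5, 0, 4], [2, 1, 2], [-11, -6, -10]].
det(A - λI) = 0 gives eigenvalues λ = 1, -3, -2.
For λ=1: eigenvector (1,0,-1).
For λ=-3: eigenvector (2,1,-4).
For λ=-2: eigenvector (4,2,-7).
General solution: c_1e^(t)(1,0,-1) + c_2e^(-3t)(2,1,-4) + c_3e^(-2t)(4,2,-7).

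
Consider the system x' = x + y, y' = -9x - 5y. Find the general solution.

x(t) = -c_1e^(-2t) - c_2te^(-2t), y(t) = 3c_1e^(-2t) + 3c_2te^(-2t) - c_2e^(-2t)

Coefficient matrix A = [[1, 1], [-9, -5]].
Characteristic polynomial det(A - λI) = λ^2 + 4λ + 4 = 0.
Single eigenvalue λ = -2 with algebraic multiplicity 2.
Eigenvector v = (-1,3); generalized eigenvector w with (A-λI)w=v is (0,-1).
General solution: e^(-2t)[c_1·v + c_2·(t·v + w)].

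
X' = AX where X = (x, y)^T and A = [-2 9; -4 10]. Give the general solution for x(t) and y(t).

x(t) = -3c_1e^(4t) - 3c_2te^(4t) - c_2e^(4t), y(t) = -2c_1e^(4t) - 2c_2te^(4t) - c_2e^(4t)

Coefficient matrix A = [[-2, 9], [-4, 10]].
Characteristic polynomial det(A - λI) = λ^2 - 8λ + 16 = 0.
Single eigenvalue λ = 4 with algebraic multiplicity 2.
Eigenvector v = (-3,-2); generalized eigenvector w with (A-λI)w=v is (-1,-1).
General solution: e^(4t)[c_1·v + c_2·(t·v + w)].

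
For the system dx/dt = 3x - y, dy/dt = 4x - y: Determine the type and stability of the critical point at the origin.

unstable improper node

A = [[3,-1],[4,-1]]; det(A-λI) = λ^2 - 2λ + 1.
repeated λ = 1 with a single eigenvector.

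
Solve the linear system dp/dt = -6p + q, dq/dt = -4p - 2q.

p(t) = K_1e^(-4t) + K_2te^(-4t) + K_2e^(-4t), q(t) = 2K_1e^(-4t) + 2K_2te^(-4t) + 3K_2e^(-4t)

Coefficient matrix A = [[-6, 1], [-4, -2]].
Characteristic polynomial det(A - λI) = λ^2 + 8λ + 16 = 0.
Single eigenvalue λ = -4 with algebraic multiplicity 2.
Eigenvector v = (1,2); generalized eigenvector w with (A-λI)w=v is (1,3).
General solution: e^(-4t)[K_1·v + K_2·(t·v + w)].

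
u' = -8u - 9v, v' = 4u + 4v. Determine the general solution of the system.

Coefficient matrix A = [[-8, -9], [4, 4]].
Characteristic polynomial det(A - λI) = λ^2 + 4λ + 4 = 0.
Single eigenvalue λ = -2 with algebraic multiplicity 2.
Eigenvector v = (-3,2); generalized eigenvector w with (A-λI)w=v is (-1,1).
General solution: e^(-2t)[c_1·v + c_2·(t·v + w)].

u(t) = -3c_1e^(-2t) - 3c_2te^(-2t) - c_2e^(-2t), v(t) = 2c_1e^(-2t) + 2c_2te^(-2t) + c_2e^(-2t)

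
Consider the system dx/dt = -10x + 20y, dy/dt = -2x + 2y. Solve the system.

Coefficient matrix A = [[-10, 20], [-2, 2]].
Characteristic polynomial det(A - λI) = λ^2 + 8λ + 20 = 0.
Eigenvalues λ = -4 ± 2i (complex conjugate pair).
For λ=-4+2i: an eigenvector is (1,0) - i(-3,-1) = (1 + 3i, 0 + i).
A real fundamental pair from Re and Im of e^((-4+2i)t)v: X_1 = e^(-4t)(cos(2t)·(1,0) + sin(2t)·(-3,-1)), X_2 = e^(-4t)(sin(2t)·(1,0) - cos(2t)·(-3,-1)).
General solution: C_1X_1 + C_2X_2.

x(t) = -3C_1e^(-4t)sin(2t) + C_1e^(-4t)cos(2t) + C_2e^(-4t)sin(2t) + 3C_2e^(-4t)cos(2t), y(t) = -C_1e^(-4t)sin(2t) + C_2e^(-4t)cos(2t)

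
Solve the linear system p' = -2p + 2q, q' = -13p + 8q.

p(t) = K_1e^(3t)sin(t) - K_1e^(3t)cos(t) - K_2e^(3t)sin(t) - K_2e^(3t)cos(t), q(t) = 3K_1e^(3t)sin(t) - 2K_1e^(3t)cos(t) - 2K_2e^(3t)sin(t) - 3K_2e^(3t)cos(t)

Coefficient matrix A = [[-2, 2], [-13, 8]].
Characteristic polynomial det(A - λI) = λ^2 - 6λ + 10 = 0.
Eigenvalues λ = 3 ± i (complex conjugate pair).
For λ=3+i: an eigenvector is (-1,-2) - i(1,3) = (-1 - i, -2 - 3i).
A real fundamental pair from Re and Im of e^((3+i)t)v: X_1 = e^(3t)(cos(t)·(-1,-2) + sin(t)·(1,3)), X_2 = e^(3t)(sin(t)·(-1,-2) - cos(t)·(1,3)).
General solution: K_1X_1 + K_2X_2.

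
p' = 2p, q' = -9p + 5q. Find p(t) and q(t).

p(t) = -K_1e^(2t), q(t) = -3K_1e^(2t) - K_2e^(5t)

Coefficient matrix A = [[2, 0], [-9, 5]].
Characteristic polynomial det(A - λI) = λ^2 - 7λ + 10 = 0.
Eigenvalues λ = 2, 5.
For λ=2: (A-λI) row 2 is [-9, 3], so an eigenvector is (-1, -3).
For λ=5: (A-λI) row 1 is [-3, 0], so an eigenvector is (0, -1).
General solution: K_1e^(2t)(-1,-3) + K_2e^(5t)(0,-1).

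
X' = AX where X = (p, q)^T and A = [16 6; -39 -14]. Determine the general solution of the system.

Coefficient matrix A = [[16, 6], [-39, -14]].
Characteristic polynomial det(A - λI) = λ^2 - 2λ + 10 = 0.
Eigenvalues λ = 1 ± 3i (complex conjugate pair).
For λ=1+3i: an eigenvector is (-1,3) - i(1,-2) = (-1 - i, 3 + 2i).
A real fundamental pair from Re and Im of e^((1+3i)t)v: X_1 = e^(t)(cos(3t)·(-1,3) + sin(3t)·(1,-2)), X_2 = e^(t)(sin(3t)·(-1,3) - cos(3t)·(1,-2)).
General solution: C_1X_1 + C_2X_2.

p(t) = C_1e^(t)sin(3t) - C_1e^(t)cos(3t) - C_2e^(t)sin(3t) - C_2e^(t)cos(3t), q(t) = -2C_1e^(t)sin(3t) + 3C_1e^(t)cos(3t) + 3C_2e^(t)sin(3t) + 2C_2e^(t)cos(3t)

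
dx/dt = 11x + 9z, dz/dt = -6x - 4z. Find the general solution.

Coefficient matrix A = [[11, 9], [-6, -4]].
Characteristic polynomial det(A - λI) = λ^2 - 7λ + 10 = 0.
Eigenvalues λ = 5, 2.
For λ=5: (A-λI) row 1 is [6, 9], so an eigenvector is (3, -2).
For λ=2: (A-λI) row 1 is [9, 9], so an eigenvector is (1, -1).
General solution: C_1e^(5t)(3,-2) + C_2e^(2t)(1,-1).

x(t) = 3C_1e^(5t) + C_2e^(2t), z(t) = -2C_1e^(5t) - C_2e^(2t)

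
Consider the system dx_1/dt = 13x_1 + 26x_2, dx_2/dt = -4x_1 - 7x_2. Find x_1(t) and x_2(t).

Coefficient matrix A = [[13, 26], [-4, -7]].
Characteristic polynomial det(A - λI) = λ^2 - 6λ + 13 = 0.
Eigenvalues λ = 3 ± 2i (complex conjugate pair).
For λ=3+2i: an eigenvector is (-2,1) - i(3,-1) = (-2 - 3i, 1 + i).
A real fundamental pair from Re and Im of e^((3+2i)t)v: X_1 = e^(3t)(cos(2t)·(-2,1) + sin(2t)·(3,-1)), X_2 = e^(3t)(sin(2t)·(-2,1) - cos(2t)·(3,-1)).
General solution: C_1X_1 + C_2X_2.

x_1(t) = 3C_1e^(3t)sin(2t) - 2C_1e^(3t)cos(2t) - 2C_2e^(3t)sin(2t) - 3C_2e^(3t)cos(2t), x_2(t) = -C_1e^(3t)sin(2t) + C_1e^(3t)cos(2t) + C_2e^(3t)sin(2t) + C_2e^(3t)cos(2t)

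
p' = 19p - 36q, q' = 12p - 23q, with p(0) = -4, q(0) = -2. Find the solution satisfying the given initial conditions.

p(t) = -4e^(t), q(t) = -2e^(t)

Coefficient matrix A = [[19, -36], [12, -23]].
Characteristic polynomial det(A - λI) = λ^2 + 4λ - 5 = 0.
Eigenvalues λ = -5, 1.
For λ=-5: (A-λI) row 1 is [24, -36], so an eigenvector is (-3, -2).
For λ=1: (A-λI) row 1 is [18, -36], so an eigenvector is (-2, -1).
General solution: C_1e^(-5t)(-3,-2) + C_2e^(t)(-2,-1).
Applying p(0)=-4, q(0)=-2 gives C_1=0, C_2=2.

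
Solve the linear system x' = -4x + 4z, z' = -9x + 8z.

x(t) = 2C_1e^(2t) + 2C_2te^(2t) - C_2e^(2t), z(t) = 3C_1e^(2t) + 3C_2te^(2t) - C_2e^(2t)

Coefficient matrix A = [[-4, 4], [-9, 8]].
Characteristic polynomial det(A - λI) = λ^2 - 4λ + 4 = 0.
Single eigenvalue λ = 2 with algebraic multiplicity 2.
Eigenvector v = (2,3); generalized eigenvector w with (A-λI)w=v is (-1,-1).
General solution: e^(2t)[C_1·v + C_2·(t·v + w)].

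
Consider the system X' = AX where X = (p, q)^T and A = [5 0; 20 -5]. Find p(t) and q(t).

Coefficient matrix A = [[5, 0], [20, -5]].
Characteristic polynomial det(A - λI) = λ^2 - 25 = 0.
Eigenvalues λ = -5, 5.
For λ=-5: (A-λI) row 1 is [10, 0], so an eigenvector is (0, 1).
For λ=5: (A-λI) row 2 is [20, -10], so an eigenvector is (1, 2).
General solution: K_1e^(-5t)(0,1) + K_2e^(5t)(1,2).

p(t) = K_2e^(5t), q(t) = K_1e^(-5t) + 2K_2e^(5t)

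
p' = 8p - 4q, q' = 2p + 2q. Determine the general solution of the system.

Coefficient matrix A = [[8, -4], [2, 2]].
Characteristic polynomial det(A - λI) = λ^2 - 10λ + 24 = 0.
Eigenvalues λ = 4, 6.
For λ=4: (A-λI) row 1 is [4, -4], so an eigenvector is (1, 1).
For λ=6: (A-λI) row 1 is [2, -4], so an eigenvector is (-2, -1).
General solution: C_1e^(4t)(1,1) + C_2e^(6t)(-2,-1).

p(t) = C_1e^(4t) - 2C_2e^(6t), q(t) = C_1e^(4t) - C_2e^(6t)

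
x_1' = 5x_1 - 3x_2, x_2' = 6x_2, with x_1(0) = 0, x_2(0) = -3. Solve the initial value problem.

x_1(t) = 9e^(6t) - 9e^(5t), x_2(t) = -3e^(6t)

Coefficient matrix A = [[5, -3], [0, 6]].
Characteristic polynomial det(A - λI) = λ^2 - 11λ + 30 = 0.
Eigenvalues λ = 5, 6.
For λ=5: (A-λI) row 1 is [0, -3], so an eigenvector is (-1, 0).
For λ=6: (A-λI) row 1 is [-1, -3], so an eigenvector is (3, -1).
General solution: C_1e^(5t)(-1,0) + C_2e^(6t)(3,-1).
Applying x_1(0)=0, x_2(0)=-3 gives C_1=9, C_2=3.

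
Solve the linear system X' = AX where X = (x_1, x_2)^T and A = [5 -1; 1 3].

x_1(t) = C_1e^(4t) + C_2te^(4t) - 2C_2e^(4t), x_2(t) = C_1e^(4t) + C_2te^(4t) - 3C_2e^(4t)

Coefficient matrix A = [[5, -1], [1, 3]].
Characteristic polynomial det(A - λI) = λ^2 - 8λ + 16 = 0.
Single eigenvalue λ = 4 with algebraic multiplicity 2.
Eigenvector v = (1,1); generalized eigenvector w with (A-λI)w=v is (-2,-3).
General solution: e^(4t)[C_1·v + C_2·(t·v + w)].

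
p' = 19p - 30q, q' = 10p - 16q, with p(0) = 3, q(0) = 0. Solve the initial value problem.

p(t) = 12e^(4t) - 9e^(-t), q(t) = 6e^(4t) - 6e^(-t)

Coefficient matrix A = [[19, -30], [10, -16]].
Characteristic polynomial det(A - λI) = λ^2 - 3λ - 4 = 0.
Eigenvalues λ = -1, 4.
For λ=-1: (A-λI) row 1 is [20, -30], so an eigenvector is (3, 2).
For λ=4: (A-λI) row 1 is [15, -30], so an eigenvector is (2, 1).
General solution: C_1e^(-t)(3,2) + C_2e^(4t)(2,1).
Applying p(0)=3, q(0)=0 gives C_1=-3, C_2=6.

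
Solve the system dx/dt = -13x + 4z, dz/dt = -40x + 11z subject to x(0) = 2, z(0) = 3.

x(t) = -3e^(-t)sin(4t) + 2e^(-t)cos(4t), z(t) = -11e^(-t)sin(4t) + 3e^(-t)cos(4t)

Coefficient matrix A = [[-13, 4], [-40, 11]].
Characteristic polynomial det(A - λI) = λ^2 + 2λ + 17 = 0.
Eigenvalues λ = -1 ± 4i (complex conjugate pair).
For λ=-1+4i: an eigenvector is (1,3) - i(0,-1) = (1, 3 + i).
A real fundamental pair from Re and Im of e^((-1+4i)t)v: X_1 = e^(-t)(cos(4t)·(1,3) + sin(4t)·(0,-1)), X_2 = e^(-t)(sin(4t)·(1,3) - cos(4t)·(0,-1)).
General solution: C_1X_1 + C_2X_2.
Applying x(0)=2, z(0)=3 gives C_1=2, C_2=-3.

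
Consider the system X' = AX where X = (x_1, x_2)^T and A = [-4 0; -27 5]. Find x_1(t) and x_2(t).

Coefficient matrix A = [[-4, 0], [-27, 5]].
Characteristic polynomial det(A - λI) = λ^2 - λ - 20 = 0.
Eigenvalues λ = -4, 5.
For λ=-4: (A-λI) row 2 is [-27, 9], so an eigenvector is (-1, -3).
For λ=5: (A-λI) row 1 is [-9, 0], so an eigenvector is (0, -1).
General solution: c_1e^(-4t)(-1,-3) + c_2e^(5t)(0,-1).

x_1(t) = -c_1e^(-4t), x_2(t) = -3c_1e^(-4t) - c_2e^(5t)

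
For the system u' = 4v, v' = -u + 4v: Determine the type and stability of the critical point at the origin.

unstable improper node

A = [[0,4],[-1,4]]; det(A-λI) = λ^2 - 4λ + 4.
repeated λ = 2 with a single eigenvector.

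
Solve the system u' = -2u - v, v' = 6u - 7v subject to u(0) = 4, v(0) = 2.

u(t) = 10e^(-4t) - 6e^(-5t), v(t) = 20e^(-4t) - 18e^(-5t)

Coefficient matrix A = [[-2, -1], [6, -7]].
Characteristic polynomial det(A - λI) = λ^2 + 9λ + 20 = 0.
Eigenvalues λ = -5, -4.
For λ=-5: (A-λI) row 1 is [3, -1], so an eigenvector is (-1, -3).
For λ=-4: (A-λI) row 1 is [2, -1], so an eigenvector is (-1, -2).
General solution: K_1e^(-5t)(-1,-3) + K_2e^(-4t)(-1,-2).
Applying u(0)=4, v(0)=2 gives K_1=6, K_2=-10.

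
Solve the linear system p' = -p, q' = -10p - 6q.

p(t) = C_2e^(-t), q(t) = C_1e^(-6t) - 2C_2e^(-t)

Coefficient matrix A = [[-1, 0], [-10, -6]].
Characteristic polynomial det(A - λI) = λ^2 + 7λ + 6 = 0.
Eigenvalues λ = -6, -1.
For λ=-6: (A-λI) row 1 is [5, 0], so an eigenvector is (0, 1).
For λ=-1: (A-λI) row 2 is [-10, -5], so an eigenvector is (1, -2).
General solution: C_1e^(-6t)(0,1) + C_2e^(-t)(1,-2).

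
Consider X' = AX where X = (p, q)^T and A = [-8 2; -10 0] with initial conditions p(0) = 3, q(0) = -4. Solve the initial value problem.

p(t) = -10e^(-4t)sin(2t) + 3e^(-4t)cos(2t), q(t) = -23e^(-4t)sin(2t) - 4e^(-4t)cos(2t)

Coefficient matrix A = [[-8, 2], [-10, 0]].
Characteristic polynomial det(A - λI) = λ^2 + 8λ + 20 = 0.
Eigenvalues λ = -4 ± 2i (complex conjugate pair).
For λ=-4+2i: an eigenvector is (0,1) - i(1,2) = (0 - i, 1 - 2i).
A real fundamental pair from Re and Im of e^((-4+2i)t)v: X_1 = e^(-4t)(cos(2t)·(0,1) + sin(2t)·(1,2)), X_2 = e^(-4t)(sin(2t)·(0,1) - cos(2t)·(1,2)).
General solution: K_1X_1 + K_2X_2.
Applying p(0)=3, q(0)=-4 gives K_1=-10, K_2=-3.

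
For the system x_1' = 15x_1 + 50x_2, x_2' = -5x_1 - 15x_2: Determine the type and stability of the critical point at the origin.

A = [[15,50],[-5,-15]]; det(A-λI) = λ^2 + 25.
λ = 0 ± 5i: zero real part.

center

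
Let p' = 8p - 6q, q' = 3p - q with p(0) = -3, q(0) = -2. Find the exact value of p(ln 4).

-2064

A = [[8,-6],[3,-1]]; eigenvalues λ = 2, 5.
Eigenvectors: (1,1) for λ=2, (2,1) for λ=5.
From the initial condition, c_1 = -1, c_2 = -1.
p(ln 4) = (-1)(4^2)(1) + (-1)(4^5)(2) = -2064.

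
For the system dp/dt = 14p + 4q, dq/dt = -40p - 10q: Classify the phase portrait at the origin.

unstable spiral

A = [[14,4],[-40,-10]]; det(A-λI) = λ^2 - 4λ + 20.
λ = 2 ± 4i: positive real part.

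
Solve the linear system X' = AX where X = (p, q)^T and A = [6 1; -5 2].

Coefficient matrix A = [[6, 1], [-5, 2]].
Characteristic polynomial det(A - λI) = λ^2 - 8λ + 17 = 0.
Eigenvalues λ = 4 ± i (complex conjugate pair).
For λ=4+i: an eigenvector is (0,1) - i(1,-2) = (0 - i, 1 + 2i).
A real fundamental pair from Re and Im of e^((4+i)t)v: X_1 = e^(4t)(cos(t)·(0,1) + sin(t)·(1,-2)), X_2 = e^(4t)(sin(t)·(0,1) - cos(t)·(1,-2)).
General solution: K_1X_1 + K_2X_2.

p(t) = K_1e^(4t)sin(t) - K_2e^(4t)cos(t), q(t) = -2K_1e^(4t)sin(t) + K_1e^(4t)cos(t) + K_2e^(4t)sin(t) + 2K_2e^(4t)cos(t)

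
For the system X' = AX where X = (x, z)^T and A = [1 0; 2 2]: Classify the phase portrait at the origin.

A = [[1,0],[2,2]]; det(A-λI) = λ^2 - 3λ + 2.
λ = 1, 2: both positive.

unstable node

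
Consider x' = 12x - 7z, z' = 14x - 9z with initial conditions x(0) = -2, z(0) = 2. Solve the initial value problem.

Coefficient matrix A = [[12, -7], [14, -9]].
Characteristic polynomial det(A - λI) = λ^2 - 3λ - 10 = 0.
Eigenvalues λ = 5, -2.
For λ=5: (A-λI) row 1 is [7, -7], so an eigenvector is (-1, -1).
For λ=-2: (A-λI) row 1 is [14, -7], so an eigenvector is (1, 2).
General solution: c_1e^(5t)(-1,-1) + c_2e^(-2t)(1,2).
Applying x(0)=-2, z(0)=2 gives c_1=6, c_2=4.

x(t) = -6e^(5t) + 4e^(-2t), z(t) = -6e^(5t) + 8e^(-2t)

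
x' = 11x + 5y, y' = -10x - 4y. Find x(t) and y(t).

x(t) = c_1e^(t) + c_2e^(6t), y(t) = -2c_1e^(t) - c_2e^(6t)

Coefficient matrix A = [[11, 5], [-10, -4]].
Characteristic polynomial det(A - λI) = λ^2 - 7λ + 6 = 0.
Eigenvalues λ = 1, 6.
For λ=1: (A-λI) row 1 is [10, 5], so an eigenvector is (1, -2).
For λ=6: (A-λI) row 1 is [5, 5], so an eigenvector is (1, -1).
General solution: c_1e^(t)(1,-2) + c_2e^(6t)(1,-1).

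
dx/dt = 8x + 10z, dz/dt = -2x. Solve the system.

x(t) = -C_1e^(4t)sin(2t) + 2C_1e^(4t)cos(2t) + 2C_2e^(4t)sin(2t) + C_2e^(4t)cos(2t), z(t) = -C_1e^(4t)cos(2t) - C_2e^(4t)sin(2t)

Coefficient matrix A = [[8, 10], [-2, 0]].
Characteristic polynomial det(A - λI) = λ^2 - 8λ + 20 = 0.
Eigenvalues λ = 4 ± 2i (complex conjugate pair).
For λ=4+2i: an eigenvector is (2,-1) - i(-1,0) = (2 + i, -1).
A real fundamental pair from Re and Im of e^((4+2i)t)v: X_1 = e^(4t)(cos(2t)·(2,-1) + sin(2t)·(-1,0)), X_2 = e^(4t)(sin(2t)·(2,-1) - cos(2t)·(-1,0)).
General solution: C_1X_1 + C_2X_2.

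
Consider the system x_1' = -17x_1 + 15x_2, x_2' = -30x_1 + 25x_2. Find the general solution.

Coefficient matrix A = [[-17, 15], [-30, 25]].
Characteristic polynomial det(A - λI) = λ^2 - 8λ + 25 = 0.
Eigenvalues λ = 4 ± 3i (complex conjugate pair).
For λ=4+3i: an eigenvector is (1,1) - i(-2,-3) = (1 + 2i, 1 + 3i).
A real fundamental pair from Re and Im of e^((4+3i)t)v: X_1 = e^(4t)(cos(3t)·(1,1) + sin(3t)·(-2,-3)), X_2 = e^(4t)(sin(3t)·(1,1) - cos(3t)·(-2,-3)).
General solution: C_1X_1 + C_2X_2.

x_1(t) = -2C_1e^(4t)sin(3t) + C_1e^(4t)cos(3t) + C_2e^(4t)sin(3t) + 2C_2e^(4t)cos(3t), x_2(t) = -3C_1e^(4t)sin(3t) + C_1e^(4t)cos(3t) + C_2e^(4t)sin(3t) + 3C_2e^(4t)cos(3t)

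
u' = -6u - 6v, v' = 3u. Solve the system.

Coefficient matrix A = [[-6, -6], [3, 0]].
Characteristic polynomial det(A - λI) = λ^2 + 6λ + 18 = 0.
Eigenvalues λ = -3 ± 3i (complex conjugate pair).
For λ=-3+3i: an eigenvector is (1,0) - i(-1,1) = (1 + i, 0 - i).
A real fundamental pair from Re and Im of e^((-3+3i)t)v: X_1 = e^(-3t)(cos(3t)·(1,0) + sin(3t)·(-1,1)), X_2 = e^(-3t)(sin(3t)·(1,0) - cos(3t)·(-1,1)).
General solution: c_1X_1 + c_2X_2.

u(t) = -c_1e^(-3t)sin(3t) + c_1e^(-3t)cos(3t) + c_2e^(-3t)sin(3t) + c_2e^(-3t)cos(3t), v(t) = c_1e^(-3t)sin(3t) - c_2e^(-3t)cos(3t)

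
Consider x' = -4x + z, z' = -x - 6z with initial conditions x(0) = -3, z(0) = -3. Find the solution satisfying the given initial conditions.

x(t) = -6te^(-5t) - 3e^(-5t), z(t) = 6te^(-5t) - 3e^(-5t)

Coefficient matrix A = [[-4, 1], [-1, -6]].
Characteristic polynomial det(A - λI) = λ^2 + 10λ + 25 = 0.
Single eigenvalue λ = -5 with algebraic multiplicity 2.
Eigenvector v = (1,-1); generalized eigenvector w with (A-λI)w=v is (-1,2).
General solution: e^(-5t)[K_1·v + K_2·(t·v + w)].
Applying x(0)=-3, z(0)=-3 gives K_1=-9, K_2=-6.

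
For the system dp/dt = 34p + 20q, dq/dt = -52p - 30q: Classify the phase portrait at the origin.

A = [[34,20],[-52,-30]]; det(A-λI) = λ^2 - 4λ + 20.
λ = 2 ± 4i: positive real part.

unstable spiral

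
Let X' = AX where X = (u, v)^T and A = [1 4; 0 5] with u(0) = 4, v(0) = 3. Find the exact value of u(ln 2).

98

A = [[1,4],[0,5]]; eigenvalues λ = 5, 1.
Eigenvectors: (-1,-1) for λ=5, (1,0) for λ=1.
From the initial condition, c_1 = -3, c_2 = 1.
u(ln 2) = (-3)(2^5)(-1) + (1)(2^1)(1) = 98.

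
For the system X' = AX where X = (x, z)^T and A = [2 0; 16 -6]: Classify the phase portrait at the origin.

saddle

A = [[2,0],[16,-6]]; det(A-λI) = λ^2 + 4λ - 12.
λ = -6, 2: opposite signs.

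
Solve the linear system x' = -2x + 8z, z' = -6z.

x(t) = 2c_1e^(-6t) + c_2e^(-2t), z(t) = -c_1e^(-6t)

Coefficient matrix A = [[-2, 8], [0, -6]].
Characteristic polynomial det(A - λI) = λ^2 + 8λ + 12 = 0.
Eigenvalues λ = -6, -2.
For λ=-6: (A-λI) row 1 is [4, 8], so an eigenvector is (2, -1).
For λ=-2: (A-λI) row 1 is [0, 8], so an eigenvector is (1, 0).
General solution: c_1e^(-6t)(2,-1) + c_2e^(-2t)(1,0).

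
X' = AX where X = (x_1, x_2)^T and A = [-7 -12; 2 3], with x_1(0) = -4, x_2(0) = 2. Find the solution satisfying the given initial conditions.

Coefficient matrix A = [[-7, -12], [2, 3]].
Characteristic polynomial det(A - λI) = λ^2 + 4λ + 3 = 0.
Eigenvalues λ = -3, -1.
For λ=-3: (A-λI) row 1 is [-4, -12], so an eigenvector is (-3, 1).
For λ=-1: (A-λI) row 1 is [-6, -12], so an eigenvector is (-2, 1).
General solution: K_1e^(-3t)(-3,1) + K_2e^(-t)(-2,1).
Applying x_1(0)=-4, x_2(0)=2 gives K_1=0, K_2=2.

x_1(t) = -4e^(-t), x_2(t) = 2e^(-t)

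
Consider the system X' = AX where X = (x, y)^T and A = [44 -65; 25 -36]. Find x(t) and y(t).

x(t) = -2c_1e^(4t)sin(5t) + 3c_1e^(4t)cos(5t) + 3c_2e^(4t)sin(5t) + 2c_2e^(4t)cos(5t), y(t) = -c_1e^(4t)sin(5t) + 2c_1e^(4t)cos(5t) + 2c_2e^(4t)sin(5t) + c_2e^(4t)cos(5t)

Coefficient matrix A = [[44, -65], [25, -36]].
Characteristic polynomial det(A - λI) = λ^2 - 8λ + 41 = 0.
Eigenvalues λ = 4 ± 5i (complex conjugate pair).
For λ=4+5i: an eigenvector is (3,2) - i(-2,-1) = (3 + 2i, 2 + i).
A real fundamental pair from Re and Im of e^((4+5i)t)v: X_1 = e^(4t)(cos(5t)·(3,2) + sin(5t)·(-2,-1)), X_2 = e^(4t)(sin(5t)·(3,2) - cos(5t)·(-2,-1)).
General solution: c_1X_1 + c_2X_2.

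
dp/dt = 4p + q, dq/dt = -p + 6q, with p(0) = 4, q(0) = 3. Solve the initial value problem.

p(t) = -te^(5t) + 4e^(5t), q(t) = -te^(5t) + 3e^(5t)

Coefficient matrix A = [[4, 1], [-1, 6]].
Characteristic polynomial det(A - λI) = λ^2 - 10λ + 25 = 0.
Single eigenvalue λ = 5 with algebraic multiplicity 2.
Eigenvector v = (1,1); generalized eigenvector w with (A-λI)w=v is (-3,-2).
General solution: e^(5t)[C_1·v + C_2·(t·v + w)].
Applying p(0)=4, q(0)=3 gives C_1=1, C_2=-1.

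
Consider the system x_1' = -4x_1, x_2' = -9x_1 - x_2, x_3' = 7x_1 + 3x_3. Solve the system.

x_1(t) = c_1e^(-4t), x_2(t) = 3c_1e^(-4t) + c_2e^(-t), x_3(t) = -c_1e^(-4t) + c_3e^(3t)

Coefficient matrix A = [[-4, 0, 0], [-9, -1, 0], [7, 0, 3]].
det(A - λI) = 0 gives eigenvalues λ = -4, -1, 3.
For λ=-4: eigenvector (1,3,-1).
For λ=-1: eigenvector (0,1,0).
For λ=3: eigenvector (0,0,1).
General solution: c_1e^(-4t)(1,3,-1) + c_2e^(-t)(0,1,0) + c_3e^(3t)(0,0,1).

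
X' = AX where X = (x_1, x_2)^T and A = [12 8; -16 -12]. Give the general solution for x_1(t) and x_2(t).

Coefficient matrix A = [[12, 8], [-16, -12]].
Characteristic polynomial det(A - λI) = λ^2 - 16 = 0.
Eigenvalues λ = -4, 4.
For λ=-4: (A-λI) row 1 is [16, 8], so an eigenvector is (-1, 2).
For λ=4: (A-λI) row 1 is [8, 8], so an eigenvector is (-1, 1).
General solution: K_1e^(-4t)(-1,2) + K_2e^(4t)(-1,1).

x_1(t) = -K_1e^(-4t) - K_2e^(4t), x_2(t) = 2K_1e^(-4t) + K_2e^(4t)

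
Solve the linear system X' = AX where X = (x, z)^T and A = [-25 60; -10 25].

Coefficient matrix A = [[-25, 60], [-10, 25]].
Characteristic polynomial det(A - λI) = λ^2 - 25 = 0.
Eigenvalues λ = -5, 5.
For λ=-5: (A-λI) row 1 is [-20, 60], so an eigenvector is (3, 1).
For λ=5: (A-λI) row 1 is [-30, 60], so an eigenvector is (2, 1).
General solution: C_1e^(-5t)(3,1) + C_2e^(5t)(2,1).

x(t) = 3C_1e^(-5t) + 2C_2e^(5t), z(t) = C_1e^(-5t) + C_2e^(5t)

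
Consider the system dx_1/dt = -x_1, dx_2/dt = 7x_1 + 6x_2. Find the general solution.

x_1(t) = c_2e^(-t), x_2(t) = -c_1e^(6t) - c_2e^(-t)

Coefficient matrix A = [[-1, 0], [7, 6]].
Characteristic polynomial det(A - λI) = λ^2 - 5λ - 6 = 0.
Eigenvalues λ = 6, -1.
For λ=6: (A-λI) row 1 is [-7, 0], so an eigenvector is (0, -1).
For λ=-1: (A-λI) row 2 is [7, 7], so an eigenvector is (1, -1).
General solution: c_1e^(6t)(0,-1) + c_2e^(-t)(1,-1).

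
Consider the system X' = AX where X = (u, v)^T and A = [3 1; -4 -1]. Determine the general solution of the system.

u(t) = C_1e^(t) + C_2te^(t), v(t) = -2C_1e^(t) - 2C_2te^(t) + C_2e^(t)

Coefficient matrix A = [[3, 1], [-4, -1]].
Characteristic polynomial det(A - λI) = λ^2 - 2λ + 1 = 0.
Single eigenvalue λ = 1 with algebraic multiplicity 2.
Eigenvector v = (1,-2); generalized eigenvector w with (A-λI)w=v is (0,1).
General solution: e^(t)[C_1·v + C_2·(t·v + w)].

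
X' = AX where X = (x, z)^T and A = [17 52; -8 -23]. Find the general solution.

x(t) = -3C_1e^(-3t)sin(4t) + 2C_1e^(-3t)cos(4t) + 2C_2e^(-3t)sin(4t) + 3C_2e^(-3t)cos(4t), z(t) = C_1e^(-3t)sin(4t) - C_1e^(-3t)cos(4t) - C_2e^(-3t)sin(4t) - C_2e^(-3t)cos(4t)

Coefficient matrix A = [[17, 52], [-8, -23]].
Characteristic polynomial det(A - λI) = λ^2 + 6λ + 25 = 0.
Eigenvalues λ = -3 ± 4i (complex conjugate pair).
For λ=-3+4i: an eigenvector is (2,-1) - i(-3,1) = (2 + 3i, -1 - i).
A real fundamental pair from Re and Im of e^((-3+4i)t)v: X_1 = e^(-3t)(cos(4t)·(2,-1) + sin(4t)·(-3,1)), X_2 = e^(-3t)(sin(4t)·(2,-1) - cos(4t)·(-3,1)).
General solution: C_1X_1 + C_2X_2.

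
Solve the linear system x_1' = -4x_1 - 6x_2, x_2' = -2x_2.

Coefficient matrix A = [[-4, -6], [0, -2]].
Characteristic polynomial det(A - λI) = λ^2 + 6λ + 8 = 0.
Eigenvalues λ = -4, -2.
For λ=-4: (A-λI) row 1 is [0, -6], so an eigenvector is (1, 0).
For λ=-2: (A-λI) row 1 is [-2, -6], so an eigenvector is (-3, 1).
General solution: C_1e^(-4t)(1,0) + C_2e^(-2t)(-3,1).

x_1(t) = C_1e^(-4t) - 3C_2e^(-2t), x_2(t) = C_2e^(-2t)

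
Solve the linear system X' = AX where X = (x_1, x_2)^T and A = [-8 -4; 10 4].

Coefficient matrix A = [[-8, -4], [10, 4]].
Characteristic polynomial det(A - λI) = λ^2 + 4λ + 8 = 0.
Eigenvalues λ = -2 ± 2i (complex conjugate pair).
For λ=-2+2i: an eigenvector is (1,-1) - i(-1,2) = (1 + i, -1 - 2i).
A real fundamental pair from Re and Im of e^((-2+2i)t)v: X_1 = e^(-2t)(cos(2t)·(1,-1) + sin(2t)·(-1,2)), X_2 = e^(-2t)(sin(2t)·(1,-1) - cos(2t)·(-1,2)).
General solution: c_1X_1 + c_2X_2.

x_1(t) = -c_1e^(-2t)sin(2t) + c_1e^(-2t)cos(2t) + c_2e^(-2t)sin(2t) + c_2e^(-2t)cos(2t), x_2(t) = 2c_1e^(-2t)sin(2t) - c_1e^(-2t)cos(2t) - c_2e^(-2t)sin(2t) - 2c_2e^(-2t)cos(2t)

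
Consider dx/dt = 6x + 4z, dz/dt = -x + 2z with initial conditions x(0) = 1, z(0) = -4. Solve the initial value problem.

Coefficient matrix A = [[6, 4], [-1, 2]].
Characteristic polynomial det(A - λI) = λ^2 - 8λ + 16 = 0.
Single eigenvalue λ = 4 with algebraic multiplicity 2.
Eigenvector v = (2,-1); generalized eigenvector w with (A-λI)w=v is (3,-1).
General solution: e^(4t)[C_1·v + C_2·(t·v + w)].
Applying x(0)=1, z(0)=-4 gives C_1=11, C_2=-7.

x(t) = -14te^(4t) + e^(4t), z(t) = 7te^(4t) - 4e^(4t)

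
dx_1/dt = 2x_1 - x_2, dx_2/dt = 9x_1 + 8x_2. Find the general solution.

Coefficient matrix A = [[2, -1], [9, 8]].
Characteristic polynomial det(A - λI) = λ^2 - 10λ + 25 = 0.
Single eigenvalue λ = 5 with algebraic multiplicity 2.
Eigenvector v = (-1,3); generalized eigenvector w with (A-λI)w=v is (1,-2).
General solution: e^(5t)[c_1·v + c_2·(t·v + w)].

x_1(t) = -c_1e^(5t) - c_2te^(5t) + c_2e^(5t), x_2(t) = 3c_1e^(5t) + 3c_2te^(5t) - 2c_2e^(5t)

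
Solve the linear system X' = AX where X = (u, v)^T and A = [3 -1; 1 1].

Coefficient matrix A = [[3, -1], [1, 1]].
Characteristic polynomial det(A - λI) = λ^2 - 4λ + 4 = 0.
Single eigenvalue λ = 2 with algebraic multiplicity 2.
Eigenvector v = (1,1); generalized eigenvector w with (A-λI)w=v is (-1,-2).
General solution: e^(2t)[C_1·v + C_2·(t·v + w)].

u(t) = C_1e^(2t) + C_2te^(2t) - C_2e^(2t), v(t) = C_1e^(2t) + C_2te^(2t) - 2C_2e^(2t)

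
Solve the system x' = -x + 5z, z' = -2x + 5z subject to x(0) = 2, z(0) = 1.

Coefficient matrix A = [[-1, 5], [-2, 5]].
Characteristic polynomial det(A - λI) = λ^2 - 4λ + 5 = 0.
Eigenvalues λ = 2 ± i (complex conjugate pair).
For λ=2+i: an eigenvector is (2,1) - i(-1,-1) = (2 + i, 1 + i).
A real fundamental pair from Re and Im of e^((2+i)t)v: X_1 = e^(2t)(cos(t)·(2,1) + sin(t)·(-1,-1)), X_2 = e^(2t)(sin(t)·(2,1) - cos(t)·(-1,-1)).
General solution: c_1X_1 + c_2X_2.
Applying x(0)=2, z(0)=1 gives c_1=1, c_2=0.

x(t) = -e^(2t)sin(t) + 2e^(2t)cos(t), z(t) = -e^(2t)sin(t) + e^(2t)cos(t)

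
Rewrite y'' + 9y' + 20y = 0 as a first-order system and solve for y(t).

Let x_1 = y, x_2 = y'. Then x_1' = x_2 and x_2' = -20x_1 - 9x_2.
A = [[0,1],[-20,-9]]; det(A-λI) = λ^2 + 9λ + 20.
Eigenvalues λ = -4, -5 with eigenvectors (1,-4), (1,-5).

y(t) = K_1e^(-4t) + K_2e^(-5t)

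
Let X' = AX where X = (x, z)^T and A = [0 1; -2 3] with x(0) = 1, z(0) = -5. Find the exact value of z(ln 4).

A = [[0,1],[-2,3]]; eigenvalues λ = 1, 2.
Eigenvectors: (-1,-1) for λ=1, (-1,-2) for λ=2.
From the initial condition, c_1 = -7, c_2 = 6.
z(ln 4) = (-7)(4^1)(-1) + (6)(4^2)(-2) = -164.

-164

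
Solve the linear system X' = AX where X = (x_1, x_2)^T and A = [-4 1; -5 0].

Coefficient matrix A = [[-4, 1], [-5, 0]].
Characteristic polynomial det(A - λI) = λ^2 + 4λ + 5 = 0.
Eigenvalues λ = -2 ± i (complex conjugate pair).
For λ=-2+i: an eigenvector is (0,1) - i(1,2) = (0 - i, 1 - 2i).
A real fundamental pair from Re and Im of e^((-2+i)t)v: X_1 = e^(-2t)(cos(t)·(0,1) + sin(t)·(1,2)), X_2 = e^(-2t)(sin(t)·(0,1) - cos(t)·(1,2)).
General solution: C_1X_1 + C_2X_2.

x_1(t) = C_1e^(-2t)sin(t) - C_2e^(-2t)cos(t), x_2(t) = 2C_1e^(-2t)sin(t) + C_1e^(-2t)cos(t) + C_2e^(-2t)sin(t) - 2C_2e^(-2t)cos(t)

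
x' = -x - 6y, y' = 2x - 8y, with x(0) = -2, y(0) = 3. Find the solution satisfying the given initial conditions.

x(t) = -26e^(-4t) + 24e^(-5t), y(t) = -13e^(-4t) + 16e^(-5t)

Coefficient matrix A = [[-1, -6], [2, -8]].
Characteristic polynomial det(A - λI) = λ^2 + 9λ + 20 = 0.
Eigenvalues λ = -5, -4.
For λ=-5: (A-λI) row 1 is [4, -6], so an eigenvector is (3, 2).
For λ=-4: (A-λI) row 1 is [3, -6], so an eigenvector is (-2, -1).
General solution: c_1e^(-5t)(3,2) + c_2e^(-4t)(-2,-1).
Applying x(0)=-2, y(0)=3 gives c_1=8, c_2=13.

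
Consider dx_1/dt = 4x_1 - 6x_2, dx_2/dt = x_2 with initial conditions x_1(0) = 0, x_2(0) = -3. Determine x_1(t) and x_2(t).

Coefficient matrix A = [[4, -6], [0, 1]].
Characteristic polynomial det(A - λI) = λ^2 - 5λ + 4 = 0.
Eigenvalues λ = 1, 4.
For λ=1: (A-λI) row 1 is [3, -6], so an eigenvector is (2, 1).
For λ=4: (A-λI) row 1 is [0, -6], so an eigenvector is (1, 0).
General solution: K_1e^(t)(2,1) + K_2e^(4t)(1,0).
Applying x_1(0)=0, x_2(0)=-3 gives K_1=-3, K_2=6.

x_1(t) = 6e^(4t) - 6e^(t), x_2(t) = -3e^(t)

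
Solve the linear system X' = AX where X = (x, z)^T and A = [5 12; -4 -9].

x(t) = -2K_1e^(-t) + 3K_2e^(-3t), z(t) = K_1e^(-t) - 2K_2e^(-3t)

Coefficient matrix A = [[5, 12], [-4, -9]].
Characteristic polynomial det(A - λI) = λ^2 + 4λ + 3 = 0.
Eigenvalues λ = -1, -3.
For λ=-1: (A-λI) row 1 is [6, 12], so an eigenvector is (-2, 1).
For λ=-3: (A-λI) row 1 is [8, 12], so an eigenvector is (3, -2).
General solution: K_1e^(-t)(-2,1) + K_2e^(-3t)(3,-2).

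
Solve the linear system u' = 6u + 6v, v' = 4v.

Coefficient matrix A = [[6, 6], [0, 4]].
Characteristic polynomial det(A - λI) = λ^2 - 10λ + 24 = 0.
Eigenvalues λ = 6, 4.
For λ=6: (A-λI) row 1 is [0, 6], so an eigenvector is (-1, 0).
For λ=4: (A-λI) row 1 is [2, 6], so an eigenvector is (3, -1).
General solution: C_1e^(6t)(-1,0) + C_2e^(4t)(3,-1).

u(t) = -C_1e^(6t) + 3C_2e^(4t), v(t) = -C_2e^(4t)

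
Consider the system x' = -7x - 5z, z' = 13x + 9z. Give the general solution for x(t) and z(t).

Coefficient matrix A = [[-7, -5], [13, 9]].
Characteristic polynomial det(A - λI) = λ^2 - 2λ + 2 = 0.
Eigenvalues λ = 1 ± i (complex conjugate pair).
For λ=1+i: an eigenvector is (-2,3) - i(1,-2) = (-2 - i, 3 + 2i).
A real fundamental pair from Re and Im of e^((1+i)t)v: X_1 = e^(t)(cos(t)·(-2,3) + sin(t)·(1,-2)), X_2 = e^(t)(sin(t)·(-2,3) - cos(t)·(1,-2)).
General solution: c_1X_1 + c_2X_2.

x(t) = c_1e^(t)sin(t) - 2c_1e^(t)cos(t) - 2c_2e^(t)sin(t) - c_2e^(t)cos(t), z(t) = -2c_1e^(t)sin(t) + 3c_1e^(t)cos(t) + 3c_2e^(t)sin(t) + 2c_2e^(t)cos(t)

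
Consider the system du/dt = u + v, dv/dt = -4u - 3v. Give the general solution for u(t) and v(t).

u(t) = -c_1e^(-t) - c_2te^(-t), v(t) = 2c_1e^(-t) + 2c_2te^(-t) - c_2e^(-t)

Coefficient matrix A = [[1, 1], [-4, -3]].
Characteristic polynomial det(A - λI) = λ^2 + 2λ + 1 = 0.
Single eigenvalue λ = -1 with algebraic multiplicity 2.
Eigenvector v = (-1,2); generalized eigenvector w with (A-λI)w=v is (0,-1).
General solution: e^(-t)[c_1·v + c_2·(t·v + w)].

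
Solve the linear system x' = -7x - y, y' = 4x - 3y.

Coefficient matrix A = [[-7, -1], [4, -3]].
Characteristic polynomial det(A - λI) = λ^2 + 10λ + 25 = 0.
Single eigenvalue λ = -5 with algebraic multiplicity 2.
Eigenvector v = (1,-2); generalized eigenvector w with (A-λI)w=v is (-1,1).
General solution: e^(-5t)[C_1·v + C_2·(t·v + w)].

x(t) = C_1e^(-5t) + C_2te^(-5t) - C_2e^(-5t), y(t) = -2C_1e^(-5t) - 2C_2te^(-5t) + C_2e^(-5t)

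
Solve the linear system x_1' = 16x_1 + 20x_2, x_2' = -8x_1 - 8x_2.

x_1(t) = -2K_1e^(4t)sin(4t) + K_1e^(4t)cos(4t) + K_2e^(4t)sin(4t) + 2K_2e^(4t)cos(4t), x_2(t) = K_1e^(4t)sin(4t) - K_1e^(4t)cos(4t) - K_2e^(4t)sin(4t) - K_2e^(4t)cos(4t)

Coefficient matrix A = [[16, 20], [-8, -8]].
Characteristic polynomial det(A - λI) = λ^2 - 8λ + 32 = 0.
Eigenvalues λ = 4 ± 4i (complex conjugate pair).
For λ=4+4i: an eigenvector is (1,-1) - i(-2,1) = (1 + 2i, -1 - i).
A real fundamental pair from Re and Im of e^((4+4i)t)v: X_1 = e^(4t)(cos(4t)·(1,-1) + sin(4t)·(-2,1)), X_2 = e^(4t)(sin(4t)·(1,-1) - cos(4t)·(-2,1)).
General solution: K_1X_1 + K_2X_2.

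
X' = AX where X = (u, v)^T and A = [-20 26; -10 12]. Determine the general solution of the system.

u(t) = -2K_1e^(-4t)sin(2t) - 3K_1e^(-4t)cos(2t) - 3K_2e^(-4t)sin(2t) + 2K_2e^(-4t)cos(2t), v(t) = -K_1e^(-4t)sin(2t) - 2K_1e^(-4t)cos(2t) - 2K_2e^(-4t)sin(2t) + K_2e^(-4t)cos(2t)

Coefficient matrix A = [[-20, 26], [-10, 12]].
Characteristic polynomial det(A - λI) = λ^2 + 8λ + 20 = 0.
Eigenvalues λ = -4 ± 2i (complex conjugate pair).
For λ=-4+2i: an eigenvector is (-3,-2) - i(-2,-1) = (-3 + 2i, -2 + i).
A real fundamental pair from Re and Im of e^((-4+2i)t)v: X_1 = e^(-4t)(cos(2t)·(-3,-2) + sin(2t)·(-2,-1)), X_2 = e^(-4t)(sin(2t)·(-3,-2) - cos(2t)·(-2,-1)).
General solution: K_1X_1 + K_2X_2.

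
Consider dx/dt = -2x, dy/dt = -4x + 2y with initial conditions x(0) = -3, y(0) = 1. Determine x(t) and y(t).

Coefficient matrix A = [[-2, 0], [-4, 2]].
Characteristic polynomial det(A - λI) = λ^2 - 4 = 0.
Eigenvalues λ = 2, -2.
For λ=2: (A-λI) row 1 is [-4, 0], so an eigenvector is (0, 1).
For λ=-2: (A-λI) row 2 is [-4, 4], so an eigenvector is (-1, -1).
General solution: C_1e^(2t)(0,1) + C_2e^(-2t)(-1,-1).
Applying x(0)=-3, y(0)=1 gives C_1=4, C_2=3.

x(t) = -3e^(-2t), y(t) = 4e^(2t) - 3e^(-2t)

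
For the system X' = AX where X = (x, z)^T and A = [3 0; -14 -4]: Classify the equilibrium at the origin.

saddle

A = [[3,0],[-14,-4]]; det(A-λI) = λ^2 + λ - 12.
λ = -4, 3: opposite signs.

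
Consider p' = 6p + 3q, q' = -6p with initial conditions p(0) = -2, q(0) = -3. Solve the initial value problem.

Coefficient matrix A = [[6, 3], [-6, 0]].
Characteristic polynomial det(A - λI) = λ^2 - 6λ + 18 = 0.
Eigenvalues λ = 3 ± 3i (complex conjugate pair).
For λ=3+3i: an eigenvector is (1,-1) - i(0,-1) = (1, -1 + i).
A real fundamental pair from Re and Im of e^((3+3i)t)v: X_1 = e^(3t)(cos(3t)·(1,-1) + sin(3t)·(0,-1)), X_2 = e^(3t)(sin(3t)·(1,-1) - cos(3t)·(0,-1)).
General solution: c_1X_1 + c_2X_2.
Applying p(0)=-2, q(0)=-3 gives c_1=-2, c_2=-5.

p(t) = -5e^(3t)sin(3t) - 2e^(3t)cos(3t), q(t) = 7e^(3t)sin(3t) - 3e^(3t)cos(3t)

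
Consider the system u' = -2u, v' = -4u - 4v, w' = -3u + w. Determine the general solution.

u(t) = K_1e^(-2t), v(t) = -2K_1e^(-2t) + K_2e^(-4t), w(t) = K_1e^(-2t) + K_3e^(t)

Coefficient matrix A = [[-2, 0, 0], [-4, -4, 0], [-3, 0, 1]].
det(A - λI) = 0 gives eigenvalues λ = -2, -4, 1.
For λ=-2: eigenvector (1,-2,1).
For λ=-4: eigenvector (0,1,0).
For λ=1: eigenvector (0,0,1).
General solution: K_1e^(-2t)(1,-2,1) + K_2e^(-4t)(0,1,0) + K_3e^(t)(0,0,1).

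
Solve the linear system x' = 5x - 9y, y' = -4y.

x(t) = -c_1e^(-4t) + c_2e^(5t), y(t) = -c_1e^(-4t)

Coefficient matrix A = [[5, -9], [0, -4]].
Characteristic polynomial det(A - λI) = λ^2 - λ - 20 = 0.
Eigenvalues λ = -4, 5.
For λ=-4: (A-λI) row 1 is [9, -9], so an eigenvector is (-1, -1).
For λ=5: (A-λI) row 1 is [0, -9], so an eigenvector is (1, 0).
General solution: c_1e^(-4t)(-1,-1) + c_2e^(5t)(1,0).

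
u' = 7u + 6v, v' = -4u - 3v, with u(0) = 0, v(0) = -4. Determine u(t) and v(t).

u(t) = -12e^(3t) + 12e^(t), v(t) = 8e^(3t) - 12e^(t)

Coefficient matrix A = [[7, 6], [-4, -3]].
Characteristic polynomial det(A - λI) = λ^2 - 4λ + 3 = 0.
Eigenvalues λ = 1, 3.
For λ=1: (A-λI) row 1 is [6, 6], so an eigenvector is (-1, 1).
For λ=3: (A-λI) row 1 is [4, 6], so an eigenvector is (-3, 2).
General solution: C_1e^(t)(-1,1) + C_2e^(3t)(-3,2).
Applying u(0)=0, v(0)=-4 gives C_1=-12, C_2=4.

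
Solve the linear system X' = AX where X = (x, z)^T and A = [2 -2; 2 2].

x(t) = -K_1e^(2t)sin(2t) + K_2e^(2t)cos(2t), z(t) = K_1e^(2t)cos(2t) + K_2e^(2t)sin(2t)

Coefficient matrix A = [[2, -2], [2, 2]].
Characteristic polynomial det(A - λI) = λ^2 - 4λ + 8 = 0.
Eigenvalues λ = 2 ± 2i (complex conjugate pair).
For λ=2+2i: an eigenvector is (0,1) - i(-1,0) = (0 + i, 1).
A real fundamental pair from Re and Im of e^((2+2i)t)v: X_1 = e^(2t)(cos(2t)·(0,1) + sin(2t)·(-1,0)), X_2 = e^(2t)(sin(2t)·(0,1) - cos(2t)·(-1,0)).
General solution: K_1X_1 + K_2X_2.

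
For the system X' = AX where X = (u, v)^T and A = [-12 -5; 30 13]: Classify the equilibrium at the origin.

saddle

A = [[-12,-5],[30,13]]; det(A-λI) = λ^2 - λ - 6.
λ = 3, -2: opposite signs.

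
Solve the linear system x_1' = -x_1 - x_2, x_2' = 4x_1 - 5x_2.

x_1(t) = C_1e^(-3t) + C_2te^(-3t) + C_2e^(-3t), x_2(t) = 2C_1e^(-3t) + 2C_2te^(-3t) + C_2e^(-3t)

Coefficient matrix A = [[-1, -1], [4, -5]].
Characteristic polynomial det(A - λI) = λ^2 + 6λ + 9 = 0.
Single eigenvalue λ = -3 with algebraic multiplicity 2.
Eigenvector v = (1,2); generalized eigenvector w with (A-λI)w=v is (1,1).
General solution: e^(-3t)[C_1·v + C_2·(t·v + w)].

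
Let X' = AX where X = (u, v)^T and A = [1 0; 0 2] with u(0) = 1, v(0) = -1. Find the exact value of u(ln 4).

4

A = [[1,0],[0,2]]; eigenvalues λ = 2, 1.
Eigenvectors: (0,1) for λ=2, (-1,0) for λ=1.
From the initial condition, c_1 = -1, c_2 = -1.
u(ln 4) = (-1)(4^2)(0) + (-1)(4^1)(-1) = 4.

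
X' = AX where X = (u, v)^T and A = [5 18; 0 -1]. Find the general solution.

u(t) = 3C_1e^(-t) + C_2e^(5t), v(t) = -C_1e^(-t)

Coefficient matrix A = [[5, 18], [0, -1]].
Characteristic polynomial det(A - λI) = λ^2 - 4λ - 5 = 0.
Eigenvalues λ = -1, 5.
For λ=-1: (A-λI) row 1 is [6, 18], so an eigenvector is (3, -1).
For λ=5: (A-λI) row 1 is [0, 18], so an eigenvector is (1, 0).
General solution: C_1e^(-t)(3,-1) + C_2e^(5t)(1,0).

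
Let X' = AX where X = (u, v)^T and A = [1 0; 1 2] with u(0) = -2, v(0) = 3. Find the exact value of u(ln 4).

-8

A = [[1,0],[1,2]]; eigenvalues λ = 1, 2.
Eigenvectors: (1,-1) for λ=1, (0,1) for λ=2.
From the initial condition, c_1 = -2, c_2 = 1.
u(ln 4) = (-2)(4^1)(1) + (1)(4^2)(0) = -8.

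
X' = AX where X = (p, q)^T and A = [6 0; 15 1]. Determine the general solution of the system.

p(t) = c_1e^(6t), q(t) = 3c_1e^(6t) - c_2e^(t)

Coefficient matrix A = [[6, 0], [15, 1]].
Characteristic polynomial det(A - λI) = λ^2 - 7λ + 6 = 0.
Eigenvalues λ = 6, 1.
For λ=6: (A-λI) row 2 is [15, -5], so an eigenvector is (1, 3).
For λ=1: (A-λI) row 1 is [5, 0], so an eigenvector is (0, -1).
General solution: c_1e^(6t)(1,3) + c_2e^(t)(0,-1).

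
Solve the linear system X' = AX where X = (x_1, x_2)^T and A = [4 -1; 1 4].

x_1(t) = C_1e^(4t)sin(t) - C_2e^(4t)cos(t), x_2(t) = -C_1e^(4t)cos(t) - C_2e^(4t)sin(t)

Coefficient matrix A = [[4, -1], [1, 4]].
Characteristic polynomial det(A - λI) = λ^2 - 8λ + 17 = 0.
Eigenvalues λ = 4 ± i (complex conjugate pair).
For λ=4+i: an eigenvector is (0,-1) - i(1,0) = (0 - i, -1).
A real fundamental pair from Re and Im of e^((4+i)t)v: X_1 = e^(4t)(cos(t)·(0,-1) + sin(t)·(1,0)), X_2 = e^(4t)(sin(t)·(0,-1) - cos(t)·(1,0)).
General solution: C_1X_1 + C_2X_2.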